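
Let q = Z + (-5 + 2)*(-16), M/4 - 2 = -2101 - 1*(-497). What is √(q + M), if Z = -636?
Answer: 2*I*√1749 ≈ 83.642*I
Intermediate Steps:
M = -6408 (M = 8 + 4*(-2101 - 1*(-497)) = 8 + 4*(-2101 + 497) = 8 + 4*(-1604) = 8 - 6416 = -6408)
q = -588 (q = -636 + (-5 + 2)*(-16) = -636 - 3*(-16) = -636 + 48 = -588)
√(q + M) = √(-588 - 6408) = √(-6996) = 2*I*√1749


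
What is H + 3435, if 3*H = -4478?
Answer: 5827/3 ≈ 1942.3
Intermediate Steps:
H = -4478/3 (H = (⅓)*(-4478) = -4478/3 ≈ -1492.7)
H + 3435 = -4478/3 + 3435 = 5827/3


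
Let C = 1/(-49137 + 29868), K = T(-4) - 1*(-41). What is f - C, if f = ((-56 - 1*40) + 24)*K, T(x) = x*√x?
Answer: -56882087/19269 + 576*I ≈ -2952.0 + 576.0*I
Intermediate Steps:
T(x) = x^(3/2)
K = 41 - 8*I (K = (-4)^(3/2) - 1*(-41) = -8*I + 41 = 41 - 8*I ≈ 41.0 - 8.0*I)
f = -2952 + 576*I (f = ((-56 - 1*40) + 24)*(41 - 8*I) = ((-56 - 40) + 24)*(41 - 8*I) = (-96 + 24)*(41 - 8*I) = -72*(41 - 8*I) = -2952 + 576*I ≈ -2952.0 + 576.0*I)
C = -1/19269 (C = 1/(-19269) = -1/19269 ≈ -5.1897e-5)
f - C = (-2952 + 576*I) - 1*(-1/19269) = (-2952 + 576*I) + 1/19269 = -56882087/19269 + 576*I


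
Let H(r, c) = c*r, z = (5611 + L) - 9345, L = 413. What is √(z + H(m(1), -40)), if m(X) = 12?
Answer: I*√3801 ≈ 61.652*I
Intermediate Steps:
z = -3321 (z = (5611 + 413) - 9345 = 6024 - 9345 = -3321)
√(z + H(m(1), -40)) = √(-3321 - 40*12) = √(-3321 - 480) = √(-3801) = I*√3801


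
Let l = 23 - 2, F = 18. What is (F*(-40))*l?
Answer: -15120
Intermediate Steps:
l = 21
(F*(-40))*l = (18*(-40))*21 = -720*21 = -15120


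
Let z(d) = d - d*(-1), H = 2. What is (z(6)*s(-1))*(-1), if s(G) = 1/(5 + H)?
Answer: -12/7 ≈ -1.7143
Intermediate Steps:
s(G) = ⅐ (s(G) = 1/(5 + 2) = 1/7 = ⅐)
z(d) = 2*d (z(d) = d - (-1)*d = d + d = 2*d)
(z(6)*s(-1))*(-1) = ((2*6)*(⅐))*(-1) = (12*(⅐))*(-1) = (12/7)*(-1) = -12/7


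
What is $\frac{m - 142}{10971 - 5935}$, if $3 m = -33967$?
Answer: $- \frac{34393}{15108} \approx -2.2765$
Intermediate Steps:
$m = - \frac{33967}{3}$ ($m = \frac{1}{3} \left(-33967\right) = - \frac{33967}{3} \approx -11322.0$)
$\frac{m - 142}{10971 - 5935} = \frac{- \frac{33967}{3} - 142}{10971 - 5935} = - \frac{34393}{3 \cdot 5036} = \left(- \frac{34393}{3}\right) \frac{1}{5036} = - \frac{34393}{15108}$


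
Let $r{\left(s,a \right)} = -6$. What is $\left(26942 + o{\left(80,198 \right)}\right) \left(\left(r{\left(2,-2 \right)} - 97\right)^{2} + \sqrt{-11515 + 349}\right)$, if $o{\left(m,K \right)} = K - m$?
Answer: $287079540 + 27060 i \sqrt{11166} \approx 2.8708 \cdot 10^{8} + 2.8594 \cdot 10^{6} i$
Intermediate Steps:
$\left(26942 + o{\left(80,198 \right)}\right) \left(\left(r{\left(2,-2 \right)} - 97\right)^{2} + \sqrt{-11515 + 349}\right) = \left(26942 + \left(198 - 80\right)\right) \left(\left(-6 - 97\right)^{2} + \sqrt{-11515 + 349}\right) = \left(26942 + \left(198 - 80\right)\right) \left(\left(-103\right)^{2} + \sqrt{-11166}\right) = \left(26942 + 118\right) \left(10609 + i \sqrt{11166}\right) = 27060 \left(10609 + i \sqrt{11166}\right) = 287079540 + 27060 i \sqrt{11166}$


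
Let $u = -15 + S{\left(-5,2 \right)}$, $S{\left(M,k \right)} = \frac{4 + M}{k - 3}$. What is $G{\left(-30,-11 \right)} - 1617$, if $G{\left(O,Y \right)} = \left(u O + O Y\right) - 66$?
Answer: $-933$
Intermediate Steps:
$S{\left(M,k \right)} = \frac{4 + M}{-3 + k}$
$u = -14$ ($u = -15 + \frac{4 - 5}{-3 + 2} = -15 + \frac{1}{-1} \left(-1\right) = -15 - -1 = -15 + 1 = -14$)
$G{\left(O,Y \right)} = -66 - 14 O + O Y$ ($G{\left(O,Y \right)} = \left(- 14 O + O Y\right) - 66 = -66 - 14 O + O Y$)
$G{\left(-30,-11 \right)} - 1617 = \left(-66 - -420 - -330\right) - 1617 = \left(-66 + 420 + 330\right) - 1617 = 684 - 1617 = -933$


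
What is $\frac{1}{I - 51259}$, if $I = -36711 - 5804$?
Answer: $- \frac{1}{93774} \approx -1.0664 \cdot 10^{-5}$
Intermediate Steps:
$I = -42515$ ($I = -36711 - 5804 = -42515$)
$\frac{1}{I - 51259} = \frac{1}{-42515 - 51259} = \frac{1}{-93774} = - \frac{1}{93774}$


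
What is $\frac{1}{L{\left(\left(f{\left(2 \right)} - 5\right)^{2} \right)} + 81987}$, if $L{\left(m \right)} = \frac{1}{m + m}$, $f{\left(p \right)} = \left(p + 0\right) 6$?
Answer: $\frac{98}{8034727} \approx 1.2197 \cdot 10^{-5}$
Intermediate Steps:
$f{\left(p \right)} = 6 p$ ($f{\left(p \right)} = p 6 = 6 p$)
$L{\left(m \right)} = \frac{1}{2 m}$
$\frac{1}{L{\left(\left(f{\left(2 \right)} - 5\right)^{2} \right)} + 81987} = \frac{1}{\frac{1}{2 \left(6 \cdot 2 - 5\right)^{2}} + 81987} = \frac{1}{\frac{1}{2 \left(12 - 5\right)^{2}} + 81987} = \frac{1}{\frac{1}{2 \cdot 7^{2}} + 81987} = \frac{1}{\frac{1}{2 \cdot 49} + 81987} = \frac{1}{\frac{1}{2} \cdot \frac{1}{49} + 81987} = \frac{1}{\frac{1}{98} + 81987} = \frac{1}{\frac{8034727}{98}} = \frac{98}{8034727}$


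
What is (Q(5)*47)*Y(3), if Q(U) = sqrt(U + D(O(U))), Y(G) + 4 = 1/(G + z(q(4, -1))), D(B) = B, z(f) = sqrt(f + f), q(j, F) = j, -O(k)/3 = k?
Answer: -188*I*sqrt(5) - 47*I*sqrt(10) ≈ -569.01*I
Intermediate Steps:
O(k) = -3*k
z(f) = sqrt(2)*sqrt(f) (z(f) = sqrt(2*f) = sqrt(2)*sqrt(f))
Y(G) = -4 + 1/(G + 2*sqrt(2)) (Y(G) = -4 + 1/(G + sqrt(2)*sqrt(4)) = -4 + 1/(G + sqrt(2)*2) = -4 + 1/(G + 2*sqrt(2)))
Q(U) = sqrt(2)*sqrt(-U) (Q(U) = sqrt(U - 3*U) = sqrt(-2*U) = sqrt(2)*sqrt(-U))
(Q(5)*47)*Y(3) = ((sqrt(2)*sqrt(-1*5))*47)*((1 - 8*sqrt(2) - 4*3)/(3 + 2*sqrt(2))) = ((sqrt(2)*sqrt(-5))*47)*((1 - 8*sqrt(2) - 12)/(3 + 2*sqrt(2))) = ((sqrt(2)*(I*sqrt(5)))*47)*((-11 - 8*sqrt(2))/(3 + 2*sqrt(2))) = ((I*sqrt(10))*47)*((-11 - 8*sqrt(2))/(3 + 2*sqrt(2))) = (47*I*sqrt(10))*((-11 - 8*sqrt(2))/(3 + 2*sqrt(2))) = 47*I*sqrt(10)*(-11 - 8*sqrt(2))/(3 + 2*sqrt(2))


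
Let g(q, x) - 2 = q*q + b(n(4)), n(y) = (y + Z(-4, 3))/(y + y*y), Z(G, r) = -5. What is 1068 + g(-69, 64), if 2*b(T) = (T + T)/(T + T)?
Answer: 11663/2 ≈ 5831.5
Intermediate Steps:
n(y) = (-5 + y)/(y + y²) (n(y) = (y - 5)/(y + y*y) = (-5 + y)/(y + y²))
b(T) = ½ (b(T) = ((T + T)/(T + T))/2 = ((2*T)/((2*T)))/2 = ((2*T)*(1/(2*T)))/2 = (½)*1 = ½)
g(q, x) = 5/2 + q² (g(q, x) = 2 + (q*q + ½) = 2 + (q² + ½) = 2 + (½ + q²) = 5/2 + q²)
1068 + g(-69, 64) = 1068 + (5/2 + (-69)²) = 1068 + (5/2 + 4761) = 1068 + 9527/2 = 11663/2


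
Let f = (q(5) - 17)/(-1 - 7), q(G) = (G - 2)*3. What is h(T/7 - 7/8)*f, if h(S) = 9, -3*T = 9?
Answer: 9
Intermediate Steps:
T = -3 (T = -1/3*9 = -3)
q(G) = -6 + 3*G (q(G) = (-2 + G)*3 = -6 + 3*G)
f = 1 (f = ((-6 + 3*5) - 17)/(-1 - 7) = ((-6 + 15) - 17)/(-8) = (9 - 17)*(-1/8) = -8*(-1/8) = 1)
h(T/7 - 7/8)*f = 9*1 = 9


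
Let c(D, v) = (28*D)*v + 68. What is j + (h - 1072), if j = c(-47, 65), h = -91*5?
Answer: -86999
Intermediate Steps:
h = -455
c(D, v) = 68 + 28*D*v (c(D, v) = 28*D*v + 68 = 68 + 28*D*v)
j = -85472 (j = 68 + 28*(-47)*65 = 68 - 85540 = -85472)
j + (h - 1072) = -85472 + (-455 - 1072) = -85472 - 1527 = -86999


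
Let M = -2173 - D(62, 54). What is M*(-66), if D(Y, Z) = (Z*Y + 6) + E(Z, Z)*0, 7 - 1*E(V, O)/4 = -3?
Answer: 364782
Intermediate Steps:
E(V, O) = 40 (E(V, O) = 28 - 4*(-3) = 28 + 12 = 40)
D(Y, Z) = 6 + Y*Z (D(Y, Z) = (Z*Y + 6) + 40*0 = (Y*Z + 6) + 0 = (6 + Y*Z) + 0 = 6 + Y*Z)
M = -5527 (M = -2173 - (6 + 62*54) = -2173 - (6 + 3348) = -2173 - 1*3354 = -2173 - 3354 = -5527)
M*(-66) = -5527*(-66) = 364782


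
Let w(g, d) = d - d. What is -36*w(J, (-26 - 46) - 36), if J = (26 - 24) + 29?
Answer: 0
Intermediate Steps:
J = 31 (J = 2 + 29 = 31)
w(g, d) = 0
-36*w(J, (-26 - 46) - 36) = -36*0 = 0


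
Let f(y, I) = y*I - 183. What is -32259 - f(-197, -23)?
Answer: -36607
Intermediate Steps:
f(y, I) = -183 + I*y (f(y, I) = I*y - 183 = -183 + I*y)
-32259 - f(-197, -23) = -32259 - (-183 - 23*(-197)) = -32259 - (-183 + 4531) = -32259 - 1*4348 = -32259 - 4348 = -36607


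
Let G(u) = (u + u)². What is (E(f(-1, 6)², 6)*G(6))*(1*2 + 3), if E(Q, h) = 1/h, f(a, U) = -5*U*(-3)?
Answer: 120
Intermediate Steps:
f(a, U) = 15*U
G(u) = 4*u² (G(u) = (2*u)² = 4*u²)
(E(f(-1, 6)², 6)*G(6))*(1*2 + 3) = ((4*6²)/6)*(1*2 + 3) = ((4*36)/6)*(2 + 3) = ((⅙)*144)*5 = 24*5 = 120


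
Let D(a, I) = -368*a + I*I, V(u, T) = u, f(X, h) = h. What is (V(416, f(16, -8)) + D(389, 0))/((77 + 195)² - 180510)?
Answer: 71368/53263 ≈ 1.3399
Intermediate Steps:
D(a, I) = I² - 368*a (D(a, I) = -368*a + I² = I² - 368*a)
(V(416, f(16, -8)) + D(389, 0))/((77 + 195)² - 180510) = (416 + (0² - 368*389))/((77 + 195)² - 180510) = (416 + (0 - 143152))/(272² - 180510) = (416 - 143152)/(73984 - 180510) = -142736/(-106526) = -142736*(-1/106526) = 71368/53263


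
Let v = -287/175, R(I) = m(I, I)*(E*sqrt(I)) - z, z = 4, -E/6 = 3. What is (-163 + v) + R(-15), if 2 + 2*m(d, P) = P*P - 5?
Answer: -4216/25 - 1962*I*sqrt(15) ≈ -168.64 - 7598.8*I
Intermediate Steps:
m(d, P) = -7/2 + P**2/2 (m(d, P) = -1 + (P*P - 5)/2 = -1 + (P**2 - 5)/2 = -1 + (-5 + P**2)/2 = -1 + (-5/2 + P**2/2) = -7/2 + P**2/2)
E = -18 (E = -6*3 = -18)
R(I) = -4 - 18*sqrt(I)*(-7/2 + I**2/2) (R(I) = (-7/2 + I**2/2)*(-18*sqrt(I)) - 1*4 = -18*sqrt(I)*(-7/2 + I**2/2) - 4 = -4 - 18*sqrt(I)*(-7/2 + I**2/2))
v = -41/25 (v = -287*1/175 = -41/25 ≈ -1.6400)
(-163 + v) + R(-15) = (-163 - 41/25) + (-4 + 9*sqrt(-15)*(7 - 1*(-15)**2)) = -4116/25 + (-4 + 9*(I*sqrt(15))*(7 - 1*225)) = -4116/25 + (-4 + 9*(I*sqrt(15))*(7 - 225)) = -4116/25 + (-4 + 9*(I*sqrt(15))*(-218)) = -4116/25 + (-4 - 1962*I*sqrt(15)) = -4216/25 - 1962*I*sqrt(15)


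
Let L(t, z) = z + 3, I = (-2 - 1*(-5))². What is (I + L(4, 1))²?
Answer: 169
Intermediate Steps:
I = 9 (I = (-2 + 5)² = 3² = 9)
L(t, z) = 3 + z
(I + L(4, 1))² = (9 + (3 + 1))² = (9 + 4)² = 13² = 169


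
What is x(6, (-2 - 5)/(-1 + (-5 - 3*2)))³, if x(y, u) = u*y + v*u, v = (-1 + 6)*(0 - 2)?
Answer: -343/27 ≈ -12.704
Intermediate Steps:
v = -10 (v = 5*(-2) = -10)
x(y, u) = -10*u + u*y (x(y, u) = u*y - 10*u = -10*u + u*y)
x(6, (-2 - 5)/(-1 + (-5 - 3*2)))³ = (((-2 - 5)/(-1 + (-5 - 3*2)))*(-10 + 6))³ = (-7/(-1 + (-5 - 6))*(-4))³ = (-7/(-1 - 11)*(-4))³ = (-7/(-12)*(-4))³ = (-7*(-1/12)*(-4))³ = ((7/12)*(-4))³ = (-7/3)³ = -343/27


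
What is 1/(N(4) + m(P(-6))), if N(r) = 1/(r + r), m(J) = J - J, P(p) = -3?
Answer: 8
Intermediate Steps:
m(J) = 0
N(r) = 1/(2*r)
1/(N(4) + m(P(-6))) = 1/((½)/4 + 0) = 1/((½)*(¼) + 0) = 1/(⅛ + 0) = 1/(⅛) = 8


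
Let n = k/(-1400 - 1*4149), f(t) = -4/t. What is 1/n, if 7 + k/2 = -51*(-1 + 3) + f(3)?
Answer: 16647/662 ≈ 25.147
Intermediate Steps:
k = -662/3 (k = -14 + 2*(-51*(-1 + 3) - 4/3) = -14 + 2*(-51*2 - 4*⅓) = -14 + 2*(-17*6 - 4/3) = -14 + 2*(-102 - 4/3) = -14 + 2*(-310/3) = -14 - 620/3 = -662/3 ≈ -220.67)
n = 662/16647 (n = -662/(3*(-1400 - 1*4149)) = -662/(3*(-1400 - 4149)) = -662/3/(-5549) = -662/3*(-1/5549) = 662/16647 ≈ 0.039767)
1/n = 1/(662/16647) = 16647/662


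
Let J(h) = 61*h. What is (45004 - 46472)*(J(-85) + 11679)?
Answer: -9533192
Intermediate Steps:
(45004 - 46472)*(J(-85) + 11679) = (45004 - 46472)*(61*(-85) + 11679) = -1468*(-5185 + 11679) = -1468*6494 = -9533192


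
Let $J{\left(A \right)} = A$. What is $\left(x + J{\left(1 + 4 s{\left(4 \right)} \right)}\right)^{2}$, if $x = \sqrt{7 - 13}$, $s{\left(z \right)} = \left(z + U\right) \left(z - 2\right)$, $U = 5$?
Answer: $\left(73 + i \sqrt{6}\right)^{2} \approx 5323.0 + 357.63 i$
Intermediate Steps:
$s{\left(z \right)} = \left(-2 + z\right) \left(5 + z\right)$ ($s{\left(z \right)} = \left(z + 5\right) \left(z - 2\right) = \left(5 + z\right) \left(-2 + z\right) = \left(-2 + z\right) \left(5 + z\right)$)
$x = i \sqrt{6}$ ($x = \sqrt{-6} = i \sqrt{6} \approx 2.4495 i$)
$\left(x + J{\left(1 + 4 s{\left(4 \right)} \right)}\right)^{2} = \left(i \sqrt{6} + \left(1 + 4 \left(-10 + 4^{2} + 3 \cdot 4\right)\right)\right)^{2} = \left(i \sqrt{6} + \left(1 + 4 \left(-10 + 16 + 12\right)\right)\right)^{2} = \left(i \sqrt{6} + \left(1 + 4 \cdot 18\right)\right)^{2} = \left(i \sqrt{6} + \left(1 + 72\right)\right)^{2} = \left(i \sqrt{6} + 73\right)^{2} = \left(73 + i \sqrt{6}\right)^{2}$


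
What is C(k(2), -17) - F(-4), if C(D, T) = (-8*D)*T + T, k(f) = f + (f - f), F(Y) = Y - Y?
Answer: 255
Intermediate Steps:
F(Y) = 0
k(f) = f (k(f) = f + 0 = f)
C(D, T) = T - 8*D*T (C(D, T) = -8*D*T + T = T - 8*D*T)
C(k(2), -17) - F(-4) = -17*(1 - 8*2) - 1*0 = -17*(1 - 16) + 0 = -17*(-15) + 0 = 255 + 0 = 255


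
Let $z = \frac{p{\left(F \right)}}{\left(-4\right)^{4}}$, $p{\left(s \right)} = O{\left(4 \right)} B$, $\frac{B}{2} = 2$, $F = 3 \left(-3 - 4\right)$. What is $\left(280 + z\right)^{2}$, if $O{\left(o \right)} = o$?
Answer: $\frac{20079361}{256} \approx 78435.0$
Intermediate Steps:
$F = -21$ ($F = 3 \left(-7\right) = -21$)
$B = 4$ ($B = 2 \cdot 2 = 4$)
$p{\left(s \right)} = 16$ ($p{\left(s \right)} = 4 \cdot 4 = 16$)
$z = \frac{1}{16}$ ($z = \frac{16}{\left(-4\right)^{4}} = \frac{16}{256} = 16 \cdot \frac{1}{256} = \frac{1}{16} \approx 0.0625$)
$\left(280 + z\right)^{2} = \left(280 + \frac{1}{16}\right)^{2} = \left(\frac{4481}{16}\right)^{2} = \frac{20079361}{256}$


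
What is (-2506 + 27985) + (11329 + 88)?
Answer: 36896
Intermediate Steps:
(-2506 + 27985) + (11329 + 88) = 25479 + 11417 = 36896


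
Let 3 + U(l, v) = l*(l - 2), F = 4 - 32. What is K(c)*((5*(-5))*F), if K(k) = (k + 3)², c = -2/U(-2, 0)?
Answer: 4732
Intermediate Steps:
F = -28
U(l, v) = -3 + l*(-2 + l) (U(l, v) = -3 + l*(l - 2) = -3 + l*(-2 + l))
c = -⅖ (c = -2/(-3 + (-2)² - 2*(-2)) = -2/(-3 + 4 + 4) = -2/5 = -2*⅕ = -⅖ ≈ -0.40000)
K(k) = (3 + k)²
K(c)*((5*(-5))*F) = (3 - ⅖)²*((5*(-5))*(-28)) = (13/5)²*(-25*(-28)) = (169/25)*700 = 4732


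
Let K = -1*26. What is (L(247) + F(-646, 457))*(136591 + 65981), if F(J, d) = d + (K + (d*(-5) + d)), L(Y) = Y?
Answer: -232957800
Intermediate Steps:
K = -26
F(J, d) = -26 - 3*d (F(J, d) = d + (-26 + (d*(-5) + d)) = d + (-26 + (-5*d + d)) = d + (-26 - 4*d) = -26 - 3*d)
(L(247) + F(-646, 457))*(136591 + 65981) = (247 + (-26 - 3*457))*(136591 + 65981) = (247 + (-26 - 1371))*202572 = (247 - 1397)*202572 = -1150*202572 = -232957800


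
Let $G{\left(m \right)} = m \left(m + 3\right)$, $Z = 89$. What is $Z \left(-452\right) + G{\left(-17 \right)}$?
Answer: $-39990$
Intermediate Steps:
$G{\left(m \right)} = m \left(3 + m\right)$
$Z \left(-452\right) + G{\left(-17 \right)} = 89 \left(-452\right) - 17 \left(3 - 17\right) = -40228 - -238 = -40228 + 238 = -39990$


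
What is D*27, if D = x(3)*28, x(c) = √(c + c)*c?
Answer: 2268*√6 ≈ 5555.4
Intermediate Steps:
x(c) = √2*c^(3/2) (x(c) = √(2*c)*c = (√2*√c)*c = √2*c^(3/2))
D = 84*√6 (D = (√2*3^(3/2))*28 = (√2*(3*√3))*28 = (3*√6)*28 = 84*√6 ≈ 205.76)
D*27 = (84*√6)*27 = 2268*√6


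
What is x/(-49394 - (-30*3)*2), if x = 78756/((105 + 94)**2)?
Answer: -39378/974461807 ≈ -4.0410e-5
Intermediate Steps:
x = 78756/39601 (x = 78756/(199**2) = 78756/39601 ≈ 1.9887)
x/(-49394 - (-30*3)*2) = 78756/(39601*(-49394 - (-30*3)*2)) = 78756/(39601*(-49394 - (-90)*2)) = 78756/(39601*(-49394 - 1*(-180))) = 78756/(39601*(-49394 + 180)) = (78756/39601)/(-49214) = (78756/39601)*(-1/49214) = -39378/974461807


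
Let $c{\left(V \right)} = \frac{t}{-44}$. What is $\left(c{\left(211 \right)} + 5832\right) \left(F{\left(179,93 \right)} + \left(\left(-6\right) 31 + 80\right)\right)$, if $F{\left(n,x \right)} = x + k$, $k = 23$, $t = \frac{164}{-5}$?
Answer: $\frac{641602}{11} \approx 58327.0$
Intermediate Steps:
$t = - \frac{164}{5}$ ($t = 164 \left(- \frac{1}{5}\right) = - \frac{164}{5} \approx -32.8$)
$F{\left(n,x \right)} = 23 + x$ ($F{\left(n,x \right)} = x + 23 = 23 + x$)
$c{\left(V \right)} = \frac{41}{55}$ ($c{\left(V \right)} = - \frac{164}{5 \left(-44\right)} = \left(- \frac{164}{5}\right) \left(- \frac{1}{44}\right) = \frac{41}{55}$)
$\left(c{\left(211 \right)} + 5832\right) \left(F{\left(179,93 \right)} + \left(\left(-6\right) 31 + 80\right)\right) = \left(\frac{41}{55} + 5832\right) \left(\left(23 + 93\right) + \left(\left(-6\right) 31 + 80\right)\right) = \frac{320801 \left(116 + \left(-186 + 80\right)\right)}{55} = \frac{320801 \left(116 - 106\right)}{55} = \frac{320801}{55} \cdot 10 = \frac{641602}{11}$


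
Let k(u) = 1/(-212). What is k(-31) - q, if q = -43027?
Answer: 9121723/212 ≈ 43027.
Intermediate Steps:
k(u) = -1/212
k(-31) - q = -1/212 - 1*(-43027) = -1/212 + 43027 = 9121723/212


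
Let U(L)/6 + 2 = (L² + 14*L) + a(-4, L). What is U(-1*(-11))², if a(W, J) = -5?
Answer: 2585664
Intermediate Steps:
U(L) = -42 + 6*L² + 84*L (U(L) = -12 + 6*((L² + 14*L) - 5) = -12 + 6*(-5 + L² + 14*L) = -12 + (-30 + 6*L² + 84*L) = -42 + 6*L² + 84*L)
U(-1*(-11))² = (-42 + 6*(-1*(-11))² + 84*(-1*(-11)))² = (-42 + 6*11² + 84*11)² = (-42 + 6*121 + 924)² = (-42 + 726 + 924)² = 1608² = 2585664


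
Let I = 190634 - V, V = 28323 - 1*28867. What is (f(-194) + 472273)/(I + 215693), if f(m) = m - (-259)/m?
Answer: 91583067/78932974 ≈ 1.1603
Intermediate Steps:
V = -544 (V = 28323 - 28867 = -544)
f(m) = m + 259/m
I = 191178 (I = 190634 - 1*(-544) = 190634 + 544 = 191178)
(f(-194) + 472273)/(I + 215693) = ((-194 + 259/(-194)) + 472273)/(191178 + 215693) = ((-194 + 259*(-1/194)) + 472273)/406871 = ((-194 - 259/194) + 472273)*(1/406871) = (-37895/194 + 472273)*(1/406871) = (91583067/194)*(1/406871) = 91583067/78932974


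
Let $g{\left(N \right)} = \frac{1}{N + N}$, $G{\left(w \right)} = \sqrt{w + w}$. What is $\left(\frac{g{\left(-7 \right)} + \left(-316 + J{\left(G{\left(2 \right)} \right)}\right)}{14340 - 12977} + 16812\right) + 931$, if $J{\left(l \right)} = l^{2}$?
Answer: $\frac{338567557}{19082} \approx 17743.0$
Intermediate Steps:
$G{\left(w \right)} = \sqrt{2} \sqrt{w}$ ($G{\left(w \right)} = \sqrt{2 w} = \sqrt{2} \sqrt{w}$)
$g{\left(N \right)} = \frac{1}{2 N}$
$\left(\frac{g{\left(-7 \right)} + \left(-316 + J{\left(G{\left(2 \right)} \right)}\right)}{14340 - 12977} + 16812\right) + 931 = \left(\frac{\frac{1}{2 \left(-7\right)} - \left(316 - \left(\sqrt{2} \sqrt{2}\right)^{2}\right)}{14340 - 12977} + 16812\right) + 931 = \left(\frac{\frac{1}{2} \left(- \frac{1}{7}\right) - \left(316 - 2^{2}\right)}{1363} + 16812\right) + 931 = \left(\left(- \frac{1}{14} + \left(-316 + 4\right)\right) \frac{1}{1363} + 16812\right) + 931 = \left(\left(- \frac{1}{14} - 312\right) \frac{1}{1363} + 16812\right) + 931 = \left(\left(- \frac{4369}{14}\right) \frac{1}{1363} + 16812\right) + 931 = \left(- \frac{4369}{19082} + 16812\right) + 931 = \frac{320802215}{19082} + 931 = \frac{338567557}{19082}$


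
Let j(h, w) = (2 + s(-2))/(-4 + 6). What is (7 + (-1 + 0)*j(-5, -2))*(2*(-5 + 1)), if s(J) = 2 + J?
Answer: -48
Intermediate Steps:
j(h, w) = 1 (j(h, w) = (2 + (2 - 2))/(-4 + 6) = (2 + 0)/2 = 2*(1/2) = 1)
(7 + (-1 + 0)*j(-5, -2))*(2*(-5 + 1)) = (7 + (-1 + 0)*1)*(2*(-5 + 1)) = (7 - 1*1)*(2*(-4)) = (7 - 1)*(-8) = 6*(-8) = -48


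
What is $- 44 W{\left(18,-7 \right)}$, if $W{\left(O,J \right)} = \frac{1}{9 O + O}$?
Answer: $- \frac{11}{45} \approx -0.24444$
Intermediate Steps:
$W{\left(O,J \right)} = \frac{1}{10 O}$
$- 44 W{\left(18,-7 \right)} = - 44 \frac{1}{10 \cdot 18} = - 44 \cdot \frac{1}{10} \cdot \frac{1}{18} = \left(-44\right) \frac{1}{180} = - \frac{11}{45}$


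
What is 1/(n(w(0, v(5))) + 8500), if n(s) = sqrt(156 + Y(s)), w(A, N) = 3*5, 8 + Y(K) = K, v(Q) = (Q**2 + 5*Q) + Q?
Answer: 8500/72249837 - sqrt(163)/72249837 ≈ 0.00011747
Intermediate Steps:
v(Q) = Q**2 + 6*Q
Y(K) = -8 + K
w(A, N) = 15
n(s) = sqrt(148 + s) (n(s) = sqrt(156 + (-8 + s)) = sqrt(148 + s))
1/(n(w(0, v(5))) + 8500) = 1/(sqrt(148 + 15) + 8500) = 1/(sqrt(163) + 8500) = 1/(8500 + sqrt(163))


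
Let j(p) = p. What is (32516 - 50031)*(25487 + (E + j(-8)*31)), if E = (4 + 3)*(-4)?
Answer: -441570665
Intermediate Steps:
E = -28 (E = 7*(-4) = -28)
(32516 - 50031)*(25487 + (E + j(-8)*31)) = (32516 - 50031)*(25487 + (-28 - 8*31)) = -17515*(25487 + (-28 - 248)) = -17515*(25487 - 276) = -17515*25211 = -441570665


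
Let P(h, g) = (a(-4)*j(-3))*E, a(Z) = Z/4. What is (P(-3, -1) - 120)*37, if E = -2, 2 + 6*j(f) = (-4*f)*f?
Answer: -14726/3 ≈ -4908.7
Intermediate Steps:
j(f) = -⅓ - 2*f²/3 (j(f) = -⅓ + ((-4*f)*f)/6 = -⅓ + (-4*f²)/6 = -⅓ - 2*f²/3)
a(Z) = Z/4 (a(Z) = Z*(¼) = Z/4)
P(h, g) = -38/3 (P(h, g) = (((¼)*(-4))*(-⅓ - ⅔*(-3)²))*(-2) = -(-⅓ - ⅔*9)*(-2) = -(-⅓ - 6)*(-2) = -1*(-19/3)*(-2) = (19/3)*(-2) = -38/3)
(P(-3, -1) - 120)*37 = (-38/3 - 120)*37 = -398/3*37 = -14726/3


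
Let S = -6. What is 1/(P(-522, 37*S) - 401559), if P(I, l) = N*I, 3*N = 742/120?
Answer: -10/4026349 ≈ -2.4836e-6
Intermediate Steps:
N = 371/180 (N = (742/120)/3 = (742*(1/120))/3 = (1/3)*(371/60) = 371/180 ≈ 2.0611)
P(I, l) = 371*I/180
1/(P(-522, 37*S) - 401559) = 1/((371/180)*(-522) - 401559) = 1/(-10759/10 - 401559) = 1/(-4026349/10) = -10/4026349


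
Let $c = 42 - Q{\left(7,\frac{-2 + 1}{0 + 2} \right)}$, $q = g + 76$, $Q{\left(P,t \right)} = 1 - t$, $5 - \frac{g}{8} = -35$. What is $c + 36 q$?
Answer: $\frac{28593}{2} \approx 14297.0$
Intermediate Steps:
$g = 320$ ($g = 40 - -280 = 40 + 280 = 320$)
$q = 396$ ($q = 320 + 76 = 396$)
$c = \frac{81}{2}$ ($c = 42 - \left(1 - \frac{-2 + 1}{0 + 2}\right) = 42 - \left(1 - - \frac{1}{2}\right) = 42 - \left(1 + \frac{1}{2}\right) = 42 - \frac{3}{2} = \frac{81}{2} \approx 40.5$)
$c + 36 q = \frac{81}{2} + 36 \cdot 396 = \frac{81}{2} + 14256 = \frac{28593}{2}$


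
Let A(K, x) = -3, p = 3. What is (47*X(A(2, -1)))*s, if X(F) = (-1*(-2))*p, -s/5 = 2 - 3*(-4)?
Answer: -19740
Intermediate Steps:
s = -70 (s = -5*(2 - 3*(-4)) = -5*(2 + 12) = -5*14 = -70)
X(F) = 6 (X(F) = -1*(-2)*3 = 2*3 = 6)
(47*X(A(2, -1)))*s = (47*6)*(-70) = 282*(-70) = -19740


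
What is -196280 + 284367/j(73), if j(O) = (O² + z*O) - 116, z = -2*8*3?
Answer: -335158153/1709 ≈ -1.9611e+5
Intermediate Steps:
z = -48 (z = -16*3 = -48)
j(O) = -116 + O² - 48*O (j(O) = (O² - 48*O) - 116 = -116 + O² - 48*O)
-196280 + 284367/j(73) = -196280 + 284367/(-116 + 73² - 48*73) = -196280 + 284367/(-116 + 5329 - 3504) = -196280 + 284367/1709 = -335158153/1709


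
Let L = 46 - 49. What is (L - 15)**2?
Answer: 324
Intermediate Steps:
L = -3
(L - 15)**2 = (-3 - 15)**2 = (-18)**2 = 324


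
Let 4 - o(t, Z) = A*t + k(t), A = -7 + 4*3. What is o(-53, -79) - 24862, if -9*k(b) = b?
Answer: -221390/9 ≈ -24599.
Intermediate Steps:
k(b) = -b/9
A = 5 (A = -7 + 12 = 5)
o(t, Z) = 4 - 44*t/9 (o(t, Z) = 4 - (5*t - t/9) = 4 - 44*t/9)
o(-53, -79) - 24862 = (4 - 44/9*(-53)) - 24862 = (4 + 2332/9) - 24862 = 2368/9 - 24862 = -221390/9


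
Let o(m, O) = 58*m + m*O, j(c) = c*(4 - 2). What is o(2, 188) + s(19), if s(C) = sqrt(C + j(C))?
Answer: 492 + sqrt(57) ≈ 499.55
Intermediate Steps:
j(c) = 2*c (j(c) = c*2 = 2*c)
o(m, O) = 58*m + O*m
s(C) = sqrt(3)*sqrt(C) (s(C) = sqrt(C + 2*C) = sqrt(3*C) = sqrt(3)*sqrt(C))
o(2, 188) + s(19) = 2*(58 + 188) + sqrt(3)*sqrt(19) = 2*246 + sqrt(57) = 492 + sqrt(57)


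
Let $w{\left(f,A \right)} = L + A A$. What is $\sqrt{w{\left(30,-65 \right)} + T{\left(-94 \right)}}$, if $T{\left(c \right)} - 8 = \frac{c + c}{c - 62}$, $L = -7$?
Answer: $\frac{\sqrt{6429579}}{39} \approx 65.017$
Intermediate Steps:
$w{\left(f,A \right)} = -7 + A^{2}$ ($w{\left(f,A \right)} = -7 + A A = -7 + A^{2}$)
$T{\left(c \right)} = 8 + \frac{2 c}{-62 + c}$ ($T{\left(c \right)} = 8 + \frac{c + c}{c - 62} = 8 + \frac{2 c}{c - 62} = 8 + \frac{2 c}{-62 + c}$)
$\sqrt{w{\left(30,-65 \right)} + T{\left(-94 \right)}} = \sqrt{\left(-7 + \left(-65\right)^{2}\right) + \frac{2 \left(-248 + 5 \left(-94\right)\right)}{-62 - 94}} = \sqrt{\left(-7 + 4225\right) + \frac{2 \left(-248 - 470\right)}{-156}} = \sqrt{4218 + 2 \left(- \frac{1}{156}\right) \left(-718\right)} = \sqrt{4218 + \frac{359}{39}} = \sqrt{\frac{164861}{39}} = \frac{\sqrt{6429579}}{39}$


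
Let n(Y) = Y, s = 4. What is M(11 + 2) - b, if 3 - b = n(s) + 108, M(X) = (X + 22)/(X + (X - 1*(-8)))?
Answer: 3741/34 ≈ 110.03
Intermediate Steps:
M(X) = (22 + X)/(8 + 2*X) (M(X) = (22 + X)/(X + (X + 8)) = (22 + X)/(X + (8 + X)) = (22 + X)/(8 + 2*X))
b = -109 (b = 3 - (4 + 108) = 3 - 1*112 = 3 - 112 = -109)
M(11 + 2) - b = (22 + (11 + 2))/(2*(4 + (11 + 2))) - 1*(-109) = (22 + 13)/(2*(4 + 13)) + 109 = (1/2)*35/17 + 109 = (1/2)*(1/17)*35 + 109 = 35/34 + 109 = 3741/34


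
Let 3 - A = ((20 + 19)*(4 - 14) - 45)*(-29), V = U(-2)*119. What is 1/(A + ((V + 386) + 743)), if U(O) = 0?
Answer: -1/11483 ≈ -8.7085e-5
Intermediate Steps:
V = 0 (V = 0*119 = 0)
A = -12612 (A = 3 - ((20 + 19)*(4 - 14) - 45)*(-29) = 3 - (39*(-10) - 45)*(-29) = 3 - (-390 - 45)*(-29) = 3 - (-435)*(-29) = 3 - 1*12615 = 3 - 12615 = -12612)
1/(A + ((V + 386) + 743)) = 1/(-12612 + ((0 + 386) + 743)) = 1/(-12612 + (386 + 743)) = 1/(-12612 + 1129) = 1/(-11483) = -1/11483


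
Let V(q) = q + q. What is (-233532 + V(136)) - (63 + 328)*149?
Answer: -291519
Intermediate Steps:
V(q) = 2*q
(-233532 + V(136)) - (63 + 328)*149 = (-233532 + 2*136) - (63 + 328)*149 = (-233532 + 272) - 391*149 = -233260 - 1*58259 = -233260 - 58259 = -291519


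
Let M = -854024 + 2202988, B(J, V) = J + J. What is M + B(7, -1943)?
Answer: 1348978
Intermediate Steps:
B(J, V) = 2*J
M = 1348964
M + B(7, -1943) = 1348964 + 2*7 = 1348964 + 14 = 1348978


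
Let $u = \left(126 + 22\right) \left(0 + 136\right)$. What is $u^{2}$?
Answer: $405136384$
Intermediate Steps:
$u = 20128$ ($u = 148 \cdot 136 = 20128$)
$u^{2} = 20128^{2} = 405136384$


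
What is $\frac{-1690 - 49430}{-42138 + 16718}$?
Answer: $\frac{2556}{1271} \approx 2.011$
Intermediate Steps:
$\frac{-1690 - 49430}{-42138 + 16718} = - \frac{51120}{-25420} = \left(-51120\right) \left(- \frac{1}{25420}\right) = \frac{2556}{1271}$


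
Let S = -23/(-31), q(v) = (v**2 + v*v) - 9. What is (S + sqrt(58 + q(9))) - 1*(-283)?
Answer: 8796/31 + sqrt(211) ≈ 298.27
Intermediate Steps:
q(v) = -9 + 2*v**2 (q(v) = (v**2 + v**2) - 9 = 2*v**2 - 9 = -9 + 2*v**2)
S = 23/31 (S = -23*(-1/31) = 23/31 ≈ 0.74194)
(S + sqrt(58 + q(9))) - 1*(-283) = (23/31 + sqrt(58 + (-9 + 2*9**2))) - 1*(-283) = (23/31 + sqrt(58 + (-9 + 2*81))) + 283 = (23/31 + sqrt(58 + (-9 + 162))) + 283 = (23/31 + sqrt(58 + 153)) + 283 = (23/31 + sqrt(211)) + 283 = 8796/31 + sqrt(211)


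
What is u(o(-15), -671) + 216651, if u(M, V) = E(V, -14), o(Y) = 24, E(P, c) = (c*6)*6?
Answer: 216147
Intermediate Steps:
E(P, c) = 36*c (E(P, c) = (6*c)*6 = 36*c)
u(M, V) = -504 (u(M, V) = 36*(-14) = -504)
u(o(-15), -671) + 216651 = -504 + 216651 = 216147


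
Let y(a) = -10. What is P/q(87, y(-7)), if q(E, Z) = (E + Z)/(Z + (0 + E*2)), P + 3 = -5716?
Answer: -133988/11 ≈ -12181.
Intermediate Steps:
P = -5719 (P = -3 - 5716 = -5719)
q(E, Z) = (E + Z)/(Z + 2*E) (q(E, Z) = (E + Z)/(Z + (0 + 2*E)) = (E + Z)/(Z + 2*E))
P/q(87, y(-7)) = -5719*(-10 + 2*87)/(87 - 10) = -5719/(77/(-10 + 174)) = -5719/(77/164) = -5719/((1/164)*77) = -5719/77/164 = -5719*164/77 = -133988/11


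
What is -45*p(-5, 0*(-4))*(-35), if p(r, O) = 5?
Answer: 7875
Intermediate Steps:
-45*p(-5, 0*(-4))*(-35) = -45*5*(-35) = -225*(-35) = 7875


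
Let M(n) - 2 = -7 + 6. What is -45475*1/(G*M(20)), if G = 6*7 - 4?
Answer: -45475/38 ≈ -1196.7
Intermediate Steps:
M(n) = 1 (M(n) = 2 + (-7 + 6) = 2 - 1 = 1)
G = 38 (G = 42 - 4 = 38)
-45475*1/(G*M(20)) = -45475/(1*38) = -45475/38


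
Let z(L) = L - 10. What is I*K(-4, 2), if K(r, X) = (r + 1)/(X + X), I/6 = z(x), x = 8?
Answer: 9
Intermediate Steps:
z(L) = -10 + L
I = -12 (I = 6*(-10 + 8) = 6*(-2) = -12)
K(r, X) = (1 + r)/(2*X) (K(r, X) = (1 + r)/((2*X)) = (1 + r)*(1/(2*X)) = (1 + r)/(2*X))
I*K(-4, 2) = -6*(1 - 4)/2 = -6*(-3)/2 = -12*(-¾) = 9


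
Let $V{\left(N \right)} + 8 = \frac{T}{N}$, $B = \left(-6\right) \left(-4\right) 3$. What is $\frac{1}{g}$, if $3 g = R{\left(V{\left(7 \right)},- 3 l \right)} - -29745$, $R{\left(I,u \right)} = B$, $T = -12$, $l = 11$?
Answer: $\frac{1}{9939} \approx 0.00010061$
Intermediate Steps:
$B = 72$ ($B = 24 \cdot 3 = 72$)
$V{\left(N \right)} = -8 - \frac{12}{N}$
$R{\left(I,u \right)} = 72$
$g = 9939$ ($g = \frac{72 - -29745}{3} = \frac{72 + 29745}{3} = \frac{1}{3} \cdot 29817 = 9939$)
$\frac{1}{g} = \frac{1}{9939}$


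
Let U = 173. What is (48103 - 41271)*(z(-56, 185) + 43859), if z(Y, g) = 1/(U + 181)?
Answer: 53037113192/177 ≈ 2.9964e+8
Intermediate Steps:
z(Y, g) = 1/354 (z(Y, g) = 1/(173 + 181) = 1/354)
(48103 - 41271)*(z(-56, 185) + 43859) = (48103 - 41271)*(1/354 + 43859) = 6832*(15526087/354) = 53037113192/177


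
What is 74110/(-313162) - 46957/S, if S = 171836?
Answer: -13719956997/26906252716 ≈ -0.50992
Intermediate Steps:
74110/(-313162) - 46957/S = 74110/(-313162) - 46957/171836 = 74110*(-1/313162) - 46957*1/171836 = -37055/156581 - 46957/171836 = -13719956997/26906252716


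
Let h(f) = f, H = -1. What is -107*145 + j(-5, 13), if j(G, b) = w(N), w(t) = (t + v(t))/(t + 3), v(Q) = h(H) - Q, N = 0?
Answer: -46546/3 ≈ -15515.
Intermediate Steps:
v(Q) = -1 - Q
w(t) = -1/(3 + t) (w(t) = (t + (-1 - t))/(t + 3) = -1/(3 + t))
j(G, b) = -1/3 (j(G, b) = -1/(3 + 0) = -1/3)
-107*145 + j(-5, 13) = -107*145 - 1/3 = -15515 - 1/3 = -46546/3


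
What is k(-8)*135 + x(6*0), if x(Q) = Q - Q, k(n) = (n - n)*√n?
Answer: 0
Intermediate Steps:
k(n) = 0 (k(n) = 0*√n = 0)
x(Q) = 0
k(-8)*135 + x(6*0) = 0*135 + 0 = 0 + 0 = 0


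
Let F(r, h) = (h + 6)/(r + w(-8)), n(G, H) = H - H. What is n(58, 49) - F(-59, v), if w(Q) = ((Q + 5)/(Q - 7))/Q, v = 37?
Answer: 1720/2361 ≈ 0.72851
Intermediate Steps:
n(G, H) = 0
w(Q) = (5 + Q)/(Q*(-7 + Q)) (w(Q) = ((5 + Q)/(-7 + Q))/Q = (5 + Q)/(Q*(-7 + Q)))
F(r, h) = (6 + h)/(-1/40 + r) (F(r, h) = (h + 6)/(r + (5 - 8)/((-8)*(-7 - 8))) = (6 + h)/(r - ⅛*(-3)/(-15)) = (6 + h)/(r - ⅛*(-1/15)*(-3)) = (6 + h)/(r - 1/40) = (6 + h)/(-1/40 + r))
n(58, 49) - F(-59, v) = 0 - 40*(6 + 37)/(-1 + 40*(-59)) = 0 - 40*43/(-1 - 2360) = 0 - 40*43/(-2361) = 0 - 40*(-1)*43/2361 = 0 - 1*(-1720/2361) = 0 + 1720/2361 = 1720/2361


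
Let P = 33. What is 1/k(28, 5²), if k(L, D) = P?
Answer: 1/33 ≈ 0.030303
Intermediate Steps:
k(L, D) = 33
1/k(28, 5²) = 1/33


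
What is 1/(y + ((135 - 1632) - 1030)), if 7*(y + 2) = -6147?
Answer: -7/23850 ≈ -0.00029350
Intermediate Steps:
y = -6161/7 (y = -2 + (⅐)*(-6147) = -2 - 6147/7 = -6161/7 ≈ -880.14)
1/(y + ((135 - 1632) - 1030)) = 1/(-6161/7 + ((135 - 1632) - 1030)) = 1/(-6161/7 + (-1497 - 1030)) = 1/(-6161/7 - 2527) = 1/(-23850/7) = -7/23850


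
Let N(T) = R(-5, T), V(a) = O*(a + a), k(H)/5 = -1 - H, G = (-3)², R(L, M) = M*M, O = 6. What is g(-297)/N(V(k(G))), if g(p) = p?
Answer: -33/40000 ≈ -0.00082500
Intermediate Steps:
R(L, M) = M²
G = 9
k(H) = -5 - 5*H (k(H) = 5*(-1 - H) = -5 - 5*H)
V(a) = 12*a (V(a) = 6*(a + a) = 6*(2*a) = 12*a)
N(T) = T²
g(-297)/N(V(k(G))) = -297*1/(144*(-5 - 5*9)²) = -297*1/(144*(-5 - 45)²) = -297/((12*(-50))²) = -297/((-600)²) = -297/360000 = -297*1/360000 = -33/40000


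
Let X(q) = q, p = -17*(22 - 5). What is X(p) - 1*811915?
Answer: -812204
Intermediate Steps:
p = -289 (p = -17*17 = -289)
X(p) - 1*811915 = -289 - 1*811915 = -289 - 811915 = -812204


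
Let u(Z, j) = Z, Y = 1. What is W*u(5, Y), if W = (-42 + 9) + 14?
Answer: -95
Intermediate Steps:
W = -19 (W = -33 + 14 = -19)
W*u(5, Y) = -19*5 = -95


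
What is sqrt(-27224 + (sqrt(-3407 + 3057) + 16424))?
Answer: sqrt(-10800 + 5*I*sqrt(14)) ≈ 0.09 + 103.92*I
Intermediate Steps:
sqrt(-27224 + (sqrt(-3407 + 3057) + 16424)) = sqrt(-27224 + (sqrt(-350) + 16424)) = sqrt(-27224 + (5*I*sqrt(14) + 16424)) = sqrt(-27224 + (16424 + 5*I*sqrt(14))) = sqrt(-10800 + 5*I*sqrt(14))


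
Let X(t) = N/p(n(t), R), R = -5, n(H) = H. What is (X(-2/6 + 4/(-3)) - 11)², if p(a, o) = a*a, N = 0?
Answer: 121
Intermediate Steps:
p(a, o) = a²
X(t) = 0 (X(t) = 0/(t²) = 0/t² = 0)
(X(-2/6 + 4/(-3)) - 11)² = (0 - 11)² = (-11)² = 121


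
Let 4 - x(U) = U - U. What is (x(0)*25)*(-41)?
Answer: -4100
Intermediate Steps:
x(U) = 4 (x(U) = 4 - (U - U) = 4 - 1*0 = 4 + 0 = 4)
(x(0)*25)*(-41) = (4*25)*(-41) = 100*(-41) = -4100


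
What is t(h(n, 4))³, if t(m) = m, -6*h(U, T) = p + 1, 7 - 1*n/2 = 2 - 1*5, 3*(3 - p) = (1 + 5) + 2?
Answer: -8/729 ≈ -0.010974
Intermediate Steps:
p = ⅓ (p = 3 - ((1 + 5) + 2)/3 = 3 - (6 + 2)/3 = 3 - ⅓*8 = 3 - 8/3 = ⅓ ≈ 0.33333)
n = 20 (n = 14 - 2*(2 - 1*5) = 14 - 2*(2 - 5) = 14 - 2*(-3) = 14 + 6 = 20)
h(U, T) = -2/9 (h(U, T) = -(⅓ + 1)/6 = -⅙*4/3 = -2/9)
t(h(n, 4))³ = (-2/9)³ = -8/729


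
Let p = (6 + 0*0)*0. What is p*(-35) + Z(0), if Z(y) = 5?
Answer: 5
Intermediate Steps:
p = 0 (p = (6 + 0)*0 = 6*0 = 0)
p*(-35) + Z(0) = 0*(-35) + 5 = 0 + 5 = 5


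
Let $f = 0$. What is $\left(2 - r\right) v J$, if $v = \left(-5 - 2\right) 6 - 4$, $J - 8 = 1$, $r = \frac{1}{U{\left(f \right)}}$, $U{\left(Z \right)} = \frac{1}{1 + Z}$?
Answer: $-414$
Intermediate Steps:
$r = 1$ ($r = \frac{1}{\frac{1}{1 + 0}} = \frac{1}{1^{-1}} = 1^{-1} = 1$)
$J = 9$ ($J = 8 + 1 = 9$)
$v = -46$ ($v = \left(-5 - 2\right) 6 - 4 = \left(-7\right) 6 - 4 = -42 - 4 = -46$)
$\left(2 - r\right) v J = \left(2 - 1\right) \left(-46\right) 9 = 1 \left(-46\right) 9 = \left(-46\right) 9 = -414$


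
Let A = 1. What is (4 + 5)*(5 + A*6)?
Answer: 99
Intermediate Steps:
(4 + 5)*(5 + A*6) = (4 + 5)*(5 + 1*6) = 9*(5 + 6) = 9*11 = 99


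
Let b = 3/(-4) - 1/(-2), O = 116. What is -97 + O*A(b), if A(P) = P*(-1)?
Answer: -68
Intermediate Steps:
b = -1/4 (b = 3*(-1/4) - 1*(-1/2) = -3/4 + 1/2 = -1/4 ≈ -0.25000)
A(P) = -P
-97 + O*A(b) = -97 + 116*(-1*(-1/4)) = -97 + 116*(1/4) = -97 + 29 = -68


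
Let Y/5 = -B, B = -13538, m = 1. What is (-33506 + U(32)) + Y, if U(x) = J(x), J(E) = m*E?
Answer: 34216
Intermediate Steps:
J(E) = E (J(E) = 1*E = E)
U(x) = x
Y = 67690 (Y = 5*(-1*(-13538)) = 5*13538 = 67690)
(-33506 + U(32)) + Y = (-33506 + 32) + 67690 = -33474 + 67690 = 34216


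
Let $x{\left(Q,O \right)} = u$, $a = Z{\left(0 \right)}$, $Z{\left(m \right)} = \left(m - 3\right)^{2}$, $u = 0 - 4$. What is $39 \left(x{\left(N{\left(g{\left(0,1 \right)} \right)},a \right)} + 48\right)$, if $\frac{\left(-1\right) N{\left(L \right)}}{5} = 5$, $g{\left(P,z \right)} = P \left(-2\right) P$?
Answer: $1716$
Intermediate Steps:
$g{\left(P,z \right)} = - 2 P^{2}$ ($g{\left(P,z \right)} = - 2 P P = - 2 P^{2}$)
$N{\left(L \right)} = -25$ ($N{\left(L \right)} = \left(-5\right) 5 = -25$)
$u = -4$ ($u = 0 - 4 = -4$)
$Z{\left(m \right)} = \left(-3 + m\right)^{2}$
$a = 9$ ($a = \left(-3 + 0\right)^{2} = \left(-3\right)^{2} = 9$)
$x{\left(Q,O \right)} = -4$
$39 \left(x{\left(N{\left(g{\left(0,1 \right)} \right)},a \right)} + 48\right) = 39 \left(-4 + 48\right) = 39 \cdot 44 = 1716$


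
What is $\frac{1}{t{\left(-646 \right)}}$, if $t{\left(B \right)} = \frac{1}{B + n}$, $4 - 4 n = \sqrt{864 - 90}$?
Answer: $-645 - \frac{3 \sqrt{86}}{4} \approx -651.96$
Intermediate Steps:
$n = 1 - \frac{3 \sqrt{86}}{4}$ ($n = 1 - \frac{\sqrt{864 - 90}}{4} = 1 - \frac{\sqrt{774}}{4} = 1 - \frac{3 \sqrt{86}}{4} \approx -5.9552$)
$t{\left(B \right)} = \frac{1}{1 + B - \frac{3 \sqrt{86}}{4}}$ ($t{\left(B \right)} = \frac{1}{B + \left(1 - \frac{3 \sqrt{86}}{4}\right)} = \frac{1}{1 + B - \frac{3 \sqrt{86}}{4}}$)
$\frac{1}{t{\left(-646 \right)}} = \frac{1}{4 \frac{1}{4 - 3 \sqrt{86} + 4 \left(-646\right)}} = \frac{1}{4 \frac{1}{4 - 3 \sqrt{86} - 2584}} = \frac{1}{4 \frac{1}{-2580 - 3 \sqrt{86}}} = -645 - \frac{3 \sqrt{86}}{4}$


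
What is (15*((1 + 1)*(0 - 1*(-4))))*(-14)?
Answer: -1680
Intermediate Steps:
(15*((1 + 1)*(0 - 1*(-4))))*(-14) = (15*(2*(0 + 4)))*(-14) = (15*(2*4))*(-14) = (15*8)*(-14) = 120*(-14) = -1680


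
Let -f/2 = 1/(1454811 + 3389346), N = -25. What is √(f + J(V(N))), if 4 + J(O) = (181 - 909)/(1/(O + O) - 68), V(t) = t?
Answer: 7*√37128345260197065810/16474977957 ≈ 2.5890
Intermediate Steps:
J(O) = -4 - 728/(-68 + 1/(2*O)) (J(O) = -4 + (181 - 909)/(1/(O + O) - 68) = -4 - 728/(1/(2*O) - 68) = -4 - 728/(-68 + 1/(2*O)))
f = -2/4844157 (f = -2/(1454811 + 3389346) = -2/4844157 ≈ -4.1287e-7)
√(f + J(V(N))) = √(-2/4844157 + 4*(1 + 228*(-25))/(-1 + 136*(-25))) = √(-2/4844157 + 4*(1 - 5700)/(-1 - 3400)) = √(-2/4844157 + 4*(-5699)/(-3401)) = √(-2/4844157 + 4*(-1/3401)*(-5699)) = √(-2/4844157 + 22796/3401) = √(110427396170/16474977957) = 7*√37128345260197065810/16474977957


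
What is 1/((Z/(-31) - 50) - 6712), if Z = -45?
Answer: -31/209577 ≈ -0.00014792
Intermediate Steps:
1/((Z/(-31) - 50) - 6712) = 1/((-45/(-31) - 50) - 6712) = 1/((-45*(-1/31) - 50) - 6712) = 1/((45/31 - 50) - 6712) = 1/(-1505/31 - 6712) = 1/(-209577/31) = -31/209577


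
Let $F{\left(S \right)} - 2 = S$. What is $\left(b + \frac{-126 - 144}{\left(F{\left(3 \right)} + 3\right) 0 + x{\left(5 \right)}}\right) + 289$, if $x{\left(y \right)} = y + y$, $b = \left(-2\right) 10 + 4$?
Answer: $246$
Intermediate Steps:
$F{\left(S \right)} = 2 + S$
$b = -16$ ($b = -20 + 4 = -16$)
$x{\left(y \right)} = 2 y$
$\left(b + \frac{-126 - 144}{\left(F{\left(3 \right)} + 3\right) 0 + x{\left(5 \right)}}\right) + 289 = \left(-16 + \frac{-126 - 144}{\left(\left(2 + 3\right) + 3\right) 0 + 2 \cdot 5}\right) + 289 = \left(-16 - \frac{270}{\left(5 + 3\right) 0 + 10}\right) + 289 = \left(-16 - \frac{270}{8 \cdot 0 + 10}\right) + 289 = \left(-16 - \frac{270}{0 + 10}\right) + 289 = \left(-16 - \frac{270}{10}\right) + 289 = \left(-16 - 27\right) + 289 = -43 + 289 = 246$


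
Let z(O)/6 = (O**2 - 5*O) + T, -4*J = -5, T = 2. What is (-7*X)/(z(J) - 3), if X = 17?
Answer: 56/9 ≈ 6.2222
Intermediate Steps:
J = 5/4 (J = -1/4*(-5) = 5/4 ≈ 1.2500)
z(O) = 12 - 30*O + 6*O**2 (z(O) = 6*((O**2 - 5*O) + 2) = 6*(2 + O**2 - 5*O) = 12 - 30*O + 6*O**2)
(-7*X)/(z(J) - 3) = (-7*17)/((12 - 30*5/4 + 6*(5/4)**2) - 3) = -119/((12 - 75/2 + 6*(25/16)) - 3) = -119/((12 - 75/2 + 75/8) - 3) = -119/(-129/8 - 3) = -119/(-153/8) = -119*(-8/153) = 56/9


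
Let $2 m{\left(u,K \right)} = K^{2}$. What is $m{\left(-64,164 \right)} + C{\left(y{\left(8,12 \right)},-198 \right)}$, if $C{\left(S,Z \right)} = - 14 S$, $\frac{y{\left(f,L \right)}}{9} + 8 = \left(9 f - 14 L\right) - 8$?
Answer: $27560$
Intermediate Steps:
$m{\left(u,K \right)} = \frac{K^{2}}{2}$
$y{\left(f,L \right)} = -144 - 126 L + 81 f$ ($y{\left(f,L \right)} = -72 + 9 \left(\left(9 f - 14 L\right) - 8\right) = -72 + 9 \left(\left(- 14 L + 9 f\right) - 8\right) = -72 + 9 \left(-8 - 14 L + 9 f\right) = -72 - \left(72 - 81 f + 126 L\right) = -144 - 126 L + 81 f$)
$m{\left(-64,164 \right)} + C{\left(y{\left(8,12 \right)},-198 \right)} = \frac{164^{2}}{2} - 14 \left(-144 - 1512 + 81 \cdot 8\right) = \frac{1}{2} \cdot 26896 - 14 \left(-144 - 1512 + 648\right) = 13448 - -14112 = 13448 + 14112 = 27560$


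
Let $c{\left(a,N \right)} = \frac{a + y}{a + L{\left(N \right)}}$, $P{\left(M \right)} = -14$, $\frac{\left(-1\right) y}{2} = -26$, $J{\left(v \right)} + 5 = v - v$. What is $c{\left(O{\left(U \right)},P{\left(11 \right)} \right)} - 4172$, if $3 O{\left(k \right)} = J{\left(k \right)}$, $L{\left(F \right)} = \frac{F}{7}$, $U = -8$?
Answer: $- \frac{46043}{11} \approx -4185.7$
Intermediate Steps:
$J{\left(v \right)} = -5$ ($J{\left(v \right)} = -5 + \left(v - v\right) = -5 + 0 = -5$)
$y = 52$ ($y = \left(-2\right) \left(-26\right) = 52$)
$L{\left(F \right)} = \frac{F}{7}$ ($L{\left(F \right)} = F \frac{1}{7} = \frac{F}{7}$)
$O{\left(k \right)} = - \frac{5}{3}$ ($O{\left(k \right)} = \frac{1}{3} \left(-5\right) = - \frac{5}{3}$)
$c{\left(a,N \right)} = \frac{52 + a}{a + \frac{N}{7}}$ ($c{\left(a,N \right)} = \frac{a + 52}{a + \frac{N}{7}} = \frac{52 + a}{a + \frac{N}{7}}$)
$c{\left(O{\left(U \right)},P{\left(11 \right)} \right)} - 4172 = \frac{7 \left(52 - \frac{5}{3}\right)}{-14 + 7 \left(- \frac{5}{3}\right)} - 4172 = 7 \frac{1}{-14 - \frac{35}{3}} \cdot \frac{151}{3} - 4172 = 7 \frac{1}{- \frac{77}{3}} \cdot \frac{151}{3} - 4172 = 7 \left(- \frac{3}{77}\right) \frac{151}{3} - 4172 = - \frac{151}{11} - 4172 = - \frac{46043}{11}$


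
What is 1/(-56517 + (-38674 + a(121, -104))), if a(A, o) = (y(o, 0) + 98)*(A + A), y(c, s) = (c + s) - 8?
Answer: -1/98579 ≈ -1.0144e-5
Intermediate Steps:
y(c, s) = -8 + c + s
a(A, o) = 2*A*(90 + o) (a(A, o) = ((-8 + o + 0) + 98)*(A + A) = ((-8 + o) + 98)*(2*A) = (90 + o)*(2*A) = 2*A*(90 + o))
1/(-56517 + (-38674 + a(121, -104))) = 1/(-56517 + (-38674 + 2*121*(90 - 104))) = 1/(-56517 + (-38674 + 2*121*(-14))) = 1/(-56517 + (-38674 - 3388)) = 1/(-56517 - 42062) = 1/(-98579) = -1/98579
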